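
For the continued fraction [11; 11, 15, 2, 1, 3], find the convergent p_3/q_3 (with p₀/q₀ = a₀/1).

3804/343

Using pₖ = aₖpₖ₋₁ + pₖ₋₂, qₖ = aₖqₖ₋₁ + qₖ₋₂ (with p₋₁=1, p₋₂=0, q₋₁=0, q₋₂=1):
  k=0: a=11, p=11, q=1
  k=1: a=11, p=122, q=11
  k=2: a=15, p=1841, q=166
  k=3: a=2, p=3804, q=343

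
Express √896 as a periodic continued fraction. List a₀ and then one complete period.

[29; 1, 13, 1, 58]

a₀ = ⌊√896⌋ = 29.
With m₀=0, d₀=1 and mₖ₊₁ = dₖaₖ − mₖ, dₖ₊₁ = (n − mₖ₊₁²)/dₖ, aₖ₊₁ = ⌊(a₀+mₖ₊₁)/dₖ₊₁⌋:
  k=1: m=29, d=55, a=1
  k=2: m=26, d=4, a=13
  k=3: m=26, d=55, a=1
  k=4: m=29, d=1, a=58
d=1 and a=2a₀=58 at k=4, so the next step gives (m, d) = (29, 55) again — its k=1 value — and the period has length 4.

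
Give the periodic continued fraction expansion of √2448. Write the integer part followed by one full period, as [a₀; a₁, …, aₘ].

a₀ = ⌊√2448⌋ = 49.
With m₀=0, d₀=1 and mₖ₊₁ = dₖaₖ − mₖ, dₖ₊₁ = (n − mₖ₊₁²)/dₖ, aₖ₊₁ = ⌊(a₀+mₖ₊₁)/dₖ₊₁⌋:
  k=1: m=49, d=47, a=2
  k=2: m=45, d=9, a=10
  k=3: m=45, d=47, a=2
  k=4: m=49, d=1, a=98
d=1 and a=2a₀=98 at k=4, so the next step gives (m, d) = (49, 47) again — its k=1 value — and the period has length 4.

[49; 2, 10, 2, 98]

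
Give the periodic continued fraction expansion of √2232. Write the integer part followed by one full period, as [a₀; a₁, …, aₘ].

[47; 4, 10, 4, 94]

a₀ = ⌊√2232⌋ = 47.
With m₀=0, d₀=1 and mₖ₊₁ = dₖaₖ − mₖ, dₖ₊₁ = (n − mₖ₊₁²)/dₖ, aₖ₊₁ = ⌊(a₀+mₖ₊₁)/dₖ₊₁⌋:
  k=1: m=47, d=23, a=4
  k=2: m=45, d=9, a=10
  k=3: m=45, d=23, a=4
  k=4: m=47, d=1, a=94
d=1 and a=2a₀=94 at k=4, so the next step gives (m, d) = (47, 23) again — its k=1 value — and the period has length 4.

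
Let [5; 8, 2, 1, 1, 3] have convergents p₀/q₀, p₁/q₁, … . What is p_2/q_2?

87/17

Using pₖ = aₖpₖ₋₁ + pₖ₋₂, qₖ = aₖqₖ₋₁ + qₖ₋₂ (with p₋₁=1, p₋₂=0, q₋₁=0, q₋₂=1):
  k=0: a=5, p=5, q=1
  k=1: a=8, p=41, q=8
  k=2: a=2, p=87, q=17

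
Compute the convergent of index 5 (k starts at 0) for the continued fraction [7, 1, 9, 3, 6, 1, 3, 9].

Using pₖ = aₖpₖ₋₁ + pₖ₋₂, qₖ = aₖqₖ₋₁ + qₖ₋₂ (with p₋₁=1, p₋₂=0, q₋₁=0, q₋₂=1):
  k=0: a=7, p=7, q=1
  k=1: a=1, p=8, q=1
  k=2: a=9, p=79, q=10
  k=3: a=3, p=245, q=31
  k=4: a=6, p=1549, q=196
  k=5: a=1, p=1794, q=227

1794/227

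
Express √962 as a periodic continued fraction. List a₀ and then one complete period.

a₀ = ⌊√962⌋ = 31.
With m₀=0, d₀=1 and mₖ₊₁ = dₖaₖ − mₖ, dₖ₊₁ = (n − mₖ₊₁²)/dₖ, aₖ₊₁ = ⌊(a₀+mₖ₊₁)/dₖ₊₁⌋:
  k=1: m=31, d=1, a=62
d=1 and a=2a₀=62 at k=1, so the next step gives (m, d) = (31, 1) again — its k=1 value — and the period has length 1.

[31; 62]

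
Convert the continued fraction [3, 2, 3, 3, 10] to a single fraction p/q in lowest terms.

814/237

Fold from the inside: start with 10/1.
  3 + 1/10 = 31/10
  3 + 10/31 = 103/31
  2 + 31/103 = 237/103
  3 + 103/237 = 814/237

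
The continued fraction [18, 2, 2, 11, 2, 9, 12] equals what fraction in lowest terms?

Using pₖ = aₖpₖ₋₁ + pₖ₋₂ and qₖ = aₖqₖ₋₁ + qₖ₋₂:
  k=0: a=18, p=18, q=1
  k=1: a=2, p=37, q=2
  k=2: a=2, p=92, q=5
  k=3: a=11, p=1049, q=57
  k=4: a=2, p=2190, q=119
  k=5: a=9, p=20759, q=1128
  k=6: a=12, p=251298, q=13655

251298/13655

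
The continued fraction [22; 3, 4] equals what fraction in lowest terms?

290/13

Using pₖ = aₖpₖ₋₁ + pₖ₋₂ and qₖ = aₖqₖ₋₁ + qₖ₋₂:
  k=0: a=22, p=22, q=1
  k=1: a=3, p=67, q=3
  k=2: a=4, p=290, q=13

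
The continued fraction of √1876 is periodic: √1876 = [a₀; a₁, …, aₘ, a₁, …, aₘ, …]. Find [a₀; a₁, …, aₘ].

[43; 3, 5, 12, 5, 3, 86]

a₀ = ⌊√1876⌋ = 43.
With m₀=0, d₀=1 and mₖ₊₁ = dₖaₖ − mₖ, dₖ₊₁ = (n − mₖ₊₁²)/dₖ, aₖ₊₁ = ⌊(a₀+mₖ₊₁)/dₖ₊₁⌋:
  k=1: m=43, d=27, a=3
  k=2: m=38, d=16, a=5
  k=3: m=42, d=7, a=12
  k=4: m=42, d=16, a=5
  k=5: m=38, d=27, a=3
  k=6: m=43, d=1, a=86
d=1 and a=2a₀=86 at k=6, so the next step gives (m, d) = (43, 27) again — its k=1 value — and the period has length 6.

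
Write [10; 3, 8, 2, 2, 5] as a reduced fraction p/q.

Fold from the inside: start with 5/1.
  2 + 1/5 = 11/5
  2 + 5/11 = 27/11
  8 + 11/27 = 227/27
  3 + 27/227 = 708/227
  10 + 227/708 = 7307/708

7307/708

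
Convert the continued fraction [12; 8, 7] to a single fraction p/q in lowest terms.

691/57

Using pₖ = aₖpₖ₋₁ + pₖ₋₂ and qₖ = aₖqₖ₋₁ + qₖ₋₂:
  k=0: a=12, p=12, q=1
  k=1: a=8, p=97, q=8
  k=2: a=7, p=691, q=57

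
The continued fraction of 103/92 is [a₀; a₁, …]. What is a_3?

103 = 1·92 + 11   →  a_0 = 1
92 = 8·11 + 4   →  a_1 = 8
11 = 2·4 + 3   →  a_2 = 2
4 = 1·3 + 1   →  a_3 = 1

1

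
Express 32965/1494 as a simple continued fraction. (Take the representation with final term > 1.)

[22; 15, 2, 2, 19]

32965 = 22×1494 + 97
1494 = 15×97 + 39
97 = 2×39 + 19
39 = 2×19 + 1
19 = 19×1 + 0  (stop)
So 32965/1494 = [22; 15, 2, 2, 19].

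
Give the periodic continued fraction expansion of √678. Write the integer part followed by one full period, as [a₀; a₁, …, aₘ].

[26; 26, 52]

a₀ = ⌊√678⌋ = 26.
With m₀=0, d₀=1 and mₖ₊₁ = dₖaₖ − mₖ, dₖ₊₁ = (n − mₖ₊₁²)/dₖ, aₖ₊₁ = ⌊(a₀+mₖ₊₁)/dₖ₊₁⌋:
  k=1: m=26, d=2, a=26
  k=2: m=26, d=1, a=52
d=1 and a=2a₀=52 at k=2, so the next step gives (m, d) = (26, 2) again — its k=1 value — and the period has length 2.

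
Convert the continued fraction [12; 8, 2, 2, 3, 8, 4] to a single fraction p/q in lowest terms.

59225/4887

Using pₖ = aₖpₖ₋₁ + pₖ₋₂ and qₖ = aₖqₖ₋₁ + qₖ₋₂:
  k=0: a=12, p=12, q=1
  k=1: a=8, p=97, q=8
  k=2: a=2, p=206, q=17
  k=3: a=2, p=509, q=42
  k=4: a=3, p=1733, q=143
  k=5: a=8, p=14373, q=1186
  k=6: a=4, p=59225, q=4887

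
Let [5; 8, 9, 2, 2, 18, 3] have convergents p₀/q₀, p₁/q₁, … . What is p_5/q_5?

35925/7012

Using pₖ = aₖpₖ₋₁ + pₖ₋₂, qₖ = aₖqₖ₋₁ + qₖ₋₂ (with p₋₁=1, p₋₂=0, q₋₁=0, q₋₂=1):
  k=0: a=5, p=5, q=1
  k=1: a=8, p=41, q=8
  k=2: a=9, p=374, q=73
  k=3: a=2, p=789, q=154
  k=4: a=2, p=1952, q=381
  k=5: a=18, p=35925, q=7012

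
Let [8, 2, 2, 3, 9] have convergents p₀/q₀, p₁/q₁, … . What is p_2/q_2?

Using pₖ = aₖpₖ₋₁ + pₖ₋₂, qₖ = aₖqₖ₋₁ + qₖ₋₂ (with p₋₁=1, p₋₂=0, q₋₁=0, q₋₂=1):
  k=0: a=8, p=8, q=1
  k=1: a=2, p=17, q=2
  k=2: a=2, p=42, q=5

42/5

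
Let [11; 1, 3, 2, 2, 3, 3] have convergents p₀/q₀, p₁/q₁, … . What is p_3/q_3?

106/9

Using pₖ = aₖpₖ₋₁ + pₖ₋₂, qₖ = aₖqₖ₋₁ + qₖ₋₂ (with p₋₁=1, p₋₂=0, q₋₁=0, q₋₂=1):
  k=0: a=11, p=11, q=1
  k=1: a=1, p=12, q=1
  k=2: a=3, p=47, q=4
  k=3: a=2, p=106, q=9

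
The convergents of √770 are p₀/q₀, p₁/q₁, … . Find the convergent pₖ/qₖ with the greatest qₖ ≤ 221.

6077/219

√770 = [27; 1, 2, 1, 54, …] (period length 4).
Convergents:
  p_0/q_0 = 27/1
  p_1/q_1 = 28/1
  p_2/q_2 = 83/3
  p_3/q_3 = 111/4
  p_4/q_4 = 6077/219
  p_5/q_5 = 6188/223
q_4 = 219 ≤ 221 < 223 = q_5, so the answer is 6077/219.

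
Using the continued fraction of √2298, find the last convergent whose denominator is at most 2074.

√2298 = [47; 1, 14, 1, 94, …] (period length 4).
Convergents:
  p_0/q_0 = 47/1
  p_1/q_1 = 48/1
  p_2/q_2 = 719/15
  p_3/q_3 = 767/16
  p_4/q_4 = 72817/1519
  p_5/q_5 = 73584/1535
  p_6/q_6 = 1102993/23009
q_5 = 1535 ≤ 2074 < 23009 = q_6, so the answer is 73584/1535.

73584/1535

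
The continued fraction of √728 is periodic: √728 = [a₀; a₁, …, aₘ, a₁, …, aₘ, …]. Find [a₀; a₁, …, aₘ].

[26; 1, 52]

a₀ = ⌊√728⌋ = 26.
With m₀=0, d₀=1 and mₖ₊₁ = dₖaₖ − mₖ, dₖ₊₁ = (n − mₖ₊₁²)/dₖ, aₖ₊₁ = ⌊(a₀+mₖ₊₁)/dₖ₊₁⌋:
  k=1: m=26, d=52, a=1
  k=2: m=26, d=1, a=52
d=1 and a=2a₀=52 at k=2, so the next step gives (m, d) = (26, 52) again — its k=1 value — and the period has length 2.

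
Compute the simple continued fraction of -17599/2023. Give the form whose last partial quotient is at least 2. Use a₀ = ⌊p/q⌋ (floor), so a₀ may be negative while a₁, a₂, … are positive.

[-9; 3, 3, 18, 11]

-17599 = -9×2023 + 608
2023 = 3×608 + 199
608 = 3×199 + 11
199 = 18×11 + 1
11 = 11×1 + 0  (stop)
So -17599/2023 = [-9; 3, 3, 18, 11].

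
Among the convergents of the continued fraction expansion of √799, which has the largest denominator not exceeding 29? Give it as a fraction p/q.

√799 = [28; 3, 1, 3, 56, …] (period length 4).
Convergents:
  p_0/q_0 = 28/1
  p_1/q_1 = 85/3
  p_2/q_2 = 113/4
  p_3/q_3 = 424/15
  p_4/q_4 = 23857/844
q_3 = 15 ≤ 29 < 844 = q_4, so the answer is 424/15.

424/15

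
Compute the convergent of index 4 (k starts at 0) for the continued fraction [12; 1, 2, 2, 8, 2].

Using pₖ = aₖpₖ₋₁ + pₖ₋₂, qₖ = aₖqₖ₋₁ + qₖ₋₂ (with p₋₁=1, p₋₂=0, q₋₁=0, q₋₂=1):
  k=0: a=12, p=12, q=1
  k=1: a=1, p=13, q=1
  k=2: a=2, p=38, q=3
  k=3: a=2, p=89, q=7
  k=4: a=8, p=750, q=59

750/59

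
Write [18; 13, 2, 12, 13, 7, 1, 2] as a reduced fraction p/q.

Fold from the inside: start with 2/1.
  1 + 1/2 = 3/2
  7 + 2/3 = 23/3
  13 + 3/23 = 302/23
  12 + 23/302 = 3647/302
  2 + 302/3647 = 7596/3647
  13 + 3647/7596 = 102395/7596
  18 + 7596/102395 = 1850706/102395

1850706/102395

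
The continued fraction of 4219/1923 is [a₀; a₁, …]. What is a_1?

5

4219 = 2·1923 + 373   →  a_0 = 2
1923 = 5·373 + 58   →  a_1 = 5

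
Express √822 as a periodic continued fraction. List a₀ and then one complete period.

[28; 1, 2, 28, 2, 1, 56]

a₀ = ⌊√822⌋ = 28.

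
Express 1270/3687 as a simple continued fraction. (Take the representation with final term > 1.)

1270 = 0·3687 + 1270
3687 = 2·1270 + 1147
1270 = 1·1147 + 123
1147 = 9·123 + 40
123 = 3·40 + 3
40 = 13·3 + 1
3 = 3·1 + 0  (stop)
So 1270/3687 = [0; 2, 1, 9, 3, 13, 3].

[0; 2, 1, 9, 3, 13, 3]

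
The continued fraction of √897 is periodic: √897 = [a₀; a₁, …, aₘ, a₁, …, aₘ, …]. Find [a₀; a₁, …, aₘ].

[29; 1, 18, 1, 58]

a₀ = ⌊√897⌋ = 29.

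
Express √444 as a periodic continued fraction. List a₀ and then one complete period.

a₀ = ⌊√444⌋ = 21.
With m₀=0, d₀=1 and mₖ₊₁ = dₖaₖ − mₖ, dₖ₊₁ = (n − mₖ₊₁²)/dₖ, aₖ₊₁ = ⌊(a₀+mₖ₊₁)/dₖ₊₁⌋:
  k=1: m=21, d=3, a=14
  k=2: m=21, d=1, a=42
d=1 and a=2a₀=42 at k=2, so the next step gives (m, d) = (21, 3) again — its k=1 value — and the period has length 2.

[21; 14, 42]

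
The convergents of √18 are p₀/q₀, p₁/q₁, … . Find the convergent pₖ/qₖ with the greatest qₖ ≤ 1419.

4756/1121

√18 = [4; 4, 8, …] (period length 2).
Convergents:
  p_0/q_0 = 4/1
  p_1/q_1 = 17/4
  p_2/q_2 = 140/33
  p_3/q_3 = 577/136
  p_4/q_4 = 4756/1121
  p_5/q_5 = 19601/4620
q_4 = 1121 ≤ 1419 < 4620 = q_5, so the answer is 4756/1121.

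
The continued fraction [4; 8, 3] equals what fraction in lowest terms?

Fold from the inside: start with 3/1.
  8 + 1/3 = 25/3
  4 + 3/25 = 103/25

103/25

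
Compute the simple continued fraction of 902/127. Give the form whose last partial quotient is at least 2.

902 = 7*127 + 13
127 = 9*13 + 10
13 = 1*10 + 3
10 = 3*3 + 1
3 = 3*1 + 0  (stop)
So 902/127 = [7; 9, 1, 3, 3].

[7; 9, 1, 3, 3]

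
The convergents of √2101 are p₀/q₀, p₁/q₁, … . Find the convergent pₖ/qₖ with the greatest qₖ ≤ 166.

2246/49

√2101 = [45; 1, 5, 8, 5, 1, 90, …] (period length 6).
Convergents:
  p_0/q_0 = 45/1
  p_1/q_1 = 46/1
  p_2/q_2 = 275/6
  p_3/q_3 = 2246/49
  p_4/q_4 = 11505/251
q_3 = 49 ≤ 166 < 251 = q_4, so the answer is 2246/49.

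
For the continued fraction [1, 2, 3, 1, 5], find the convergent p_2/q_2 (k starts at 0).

Using pₖ = aₖpₖ₋₁ + pₖ₋₂, qₖ = aₖqₖ₋₁ + qₖ₋₂ (with p₋₁=1, p₋₂=0, q₋₁=0, q₋₂=1):
  k=0: a=1, p=1, q=1
  k=1: a=2, p=3, q=2
  k=2: a=3, p=10, q=7

10/7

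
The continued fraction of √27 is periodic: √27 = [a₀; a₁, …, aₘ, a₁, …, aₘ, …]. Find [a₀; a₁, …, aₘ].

[5; 5, 10]

a₀ = ⌊√27⌋ = 5.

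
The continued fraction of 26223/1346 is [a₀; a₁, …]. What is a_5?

11

26223 = 19·1346 + 649   →  a_0 = 19
1346 = 2·649 + 48   →  a_1 = 2
649 = 13·48 + 25   →  a_2 = 13
48 = 1·25 + 23   →  a_3 = 1
25 = 1·23 + 2   →  a_4 = 1
23 = 11·2 + 1   →  a_5 = 11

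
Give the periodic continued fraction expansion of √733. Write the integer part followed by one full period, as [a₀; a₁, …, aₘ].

[27; 13, 1, 1, 13, 54]

a₀ = ⌊√733⌋ = 27.
With m₀=0, d₀=1 and mₖ₊₁ = dₖaₖ − mₖ, dₖ₊₁ = (n − mₖ₊₁²)/dₖ, aₖ₊₁ = ⌊(a₀+mₖ₊₁)/dₖ₊₁⌋:
  k=1: m=27, d=4, a=13
  k=2: m=25, d=27, a=1
  k=3: m=2, d=27, a=1
  k=4: m=25, d=4, a=13
  k=5: m=27, d=1, a=54
d=1 and a=2a₀=54 at k=5, so the next step gives (m, d) = (27, 4) again — its k=1 value — and the period has length 5.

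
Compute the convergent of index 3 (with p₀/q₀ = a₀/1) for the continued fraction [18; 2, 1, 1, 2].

92/5

Using pₖ = aₖpₖ₋₁ + pₖ₋₂, qₖ = aₖqₖ₋₁ + qₖ₋₂ (with p₋₁=1, p₋₂=0, q₋₁=0, q₋₂=1):
  k=0: a=18, p=18, q=1
  k=1: a=2, p=37, q=2
  k=2: a=1, p=55, q=3
  k=3: a=1, p=92, q=5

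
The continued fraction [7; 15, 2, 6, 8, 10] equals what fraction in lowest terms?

117210/16591

Using pₖ = aₖpₖ₋₁ + pₖ₋₂ and qₖ = aₖqₖ₋₁ + qₖ₋₂:
  k=0: a=7, p=7, q=1
  k=1: a=15, p=106, q=15
  k=2: a=2, p=219, q=31
  k=3: a=6, p=1420, q=201
  k=4: a=8, p=11579, q=1639
  k=5: a=10, p=117210, q=16591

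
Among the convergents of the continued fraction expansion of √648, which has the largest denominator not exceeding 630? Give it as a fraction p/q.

√648 = [25; 2, 5, 6, 5, 2, 50, …] (period length 6).
Convergents:
  p_0/q_0 = 25/1
  p_1/q_1 = 51/2
  p_2/q_2 = 280/11
  p_3/q_3 = 1731/68
  p_4/q_4 = 8935/351
  p_5/q_5 = 19601/770
q_4 = 351 ≤ 630 < 770 = q_5, so the answer is 8935/351.

8935/351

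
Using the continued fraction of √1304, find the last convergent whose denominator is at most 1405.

23436/649

√1304 = [36; 9, 72, …] (period length 2).
Convergents:
  p_0/q_0 = 36/1
  p_1/q_1 = 325/9
  p_2/q_2 = 23436/649
  p_3/q_3 = 211249/5850
q_2 = 649 ≤ 1405 < 5850 = q_3, so the answer is 23436/649.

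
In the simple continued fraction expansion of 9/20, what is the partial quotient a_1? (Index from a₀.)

2

9 = 0·20 + 9   →  a_0 = 0
20 = 2·9 + 2   →  a_1 = 2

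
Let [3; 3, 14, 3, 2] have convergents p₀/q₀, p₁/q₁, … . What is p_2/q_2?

Using pₖ = aₖpₖ₋₁ + pₖ₋₂, qₖ = aₖqₖ₋₁ + qₖ₋₂ (with p₋₁=1, p₋₂=0, q₋₁=0, q₋₂=1):
  k=0: a=3, p=3, q=1
  k=1: a=3, p=10, q=3
  k=2: a=14, p=143, q=43

143/43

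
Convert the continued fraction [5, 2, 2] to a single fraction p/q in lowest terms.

27/5

Using pₖ = aₖpₖ₋₁ + pₖ₋₂ and qₖ = aₖqₖ₋₁ + qₖ₋₂:
  k=0: a=5, p=5, q=1
  k=1: a=2, p=11, q=2
  k=2: a=2, p=27, q=5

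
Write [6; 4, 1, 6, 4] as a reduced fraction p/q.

Using pₖ = aₖpₖ₋₁ + pₖ₋₂ and qₖ = aₖqₖ₋₁ + qₖ₋₂:
  k=0: a=6, p=6, q=1
  k=1: a=4, p=25, q=4
  k=2: a=1, p=31, q=5
  k=3: a=6, p=211, q=34
  k=4: a=4, p=875, q=141

875/141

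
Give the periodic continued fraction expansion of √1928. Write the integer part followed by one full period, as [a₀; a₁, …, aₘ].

[43; 1, 9, 1, 86]

a₀ = ⌊√1928⌋ = 43.
With m₀=0, d₀=1 and mₖ₊₁ = dₖaₖ − mₖ, dₖ₊₁ = (n − mₖ₊₁²)/dₖ, aₖ₊₁ = ⌊(a₀+mₖ₊₁)/dₖ₊₁⌋:
  k=1: m=43, d=79, a=1
  k=2: m=36, d=8, a=9
  k=3: m=36, d=79, a=1
  k=4: m=43, d=1, a=86
d=1 and a=2a₀=86 at k=4, so the next step gives (m, d) = (43, 79) again — its k=1 value — and the period has length 4.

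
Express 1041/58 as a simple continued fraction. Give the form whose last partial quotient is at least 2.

[17; 1, 18, 3]

1041 = 17×58 + 55
58 = 1×55 + 3
55 = 18×3 + 1
3 = 3×1 + 0  (stop)
So 1041/58 = [17; 1, 18, 3].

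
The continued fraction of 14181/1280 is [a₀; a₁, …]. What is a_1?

12

14181 = 11·1280 + 101   →  a_0 = 11
1280 = 12·101 + 68   →  a_1 = 12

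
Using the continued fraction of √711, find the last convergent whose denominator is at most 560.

12799/480

√711 = [26; 1, 1, 1, 52, …] (period length 4).
Convergents:
  p_0/q_0 = 26/1
  p_1/q_1 = 27/1
  p_2/q_2 = 53/2
  p_3/q_3 = 80/3
  p_4/q_4 = 4213/158
  p_5/q_5 = 4293/161
  p_6/q_6 = 8506/319
  p_7/q_7 = 12799/480
  p_8/q_8 = 674054/25279
q_7 = 480 ≤ 560 < 25279 = q_8, so the answer is 12799/480.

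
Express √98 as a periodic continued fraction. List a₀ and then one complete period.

[9; 1, 8, 1, 18]

a₀ = ⌊√98⌋ = 9.
With m₀=0, d₀=1 and mₖ₊₁ = dₖaₖ − mₖ, dₖ₊₁ = (n − mₖ₊₁²)/dₖ, aₖ₊₁ = ⌊(a₀+mₖ₊₁)/dₖ₊₁⌋:
  k=1: m=9, d=17, a=1
  k=2: m=8, d=2, a=8
  k=3: m=8, d=17, a=1
  k=4: m=9, d=1, a=18
d=1 and a=2a₀=18 at k=4, so the next step gives (m, d) = (9, 17) again — its k=1 value — and the period has length 4.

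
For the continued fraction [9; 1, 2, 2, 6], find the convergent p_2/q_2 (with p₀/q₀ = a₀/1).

Using pₖ = aₖpₖ₋₁ + pₖ₋₂, qₖ = aₖqₖ₋₁ + qₖ₋₂ (with p₋₁=1, p₋₂=0, q₋₁=0, q₋₂=1):
  k=0: a=9, p=9, q=1
  k=1: a=1, p=10, q=1
  k=2: a=2, p=29, q=3

29/3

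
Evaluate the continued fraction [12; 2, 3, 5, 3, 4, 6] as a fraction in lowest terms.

39435/3172

Fold from the inside: start with 6/1.
  4 + 1/6 = 25/6
  3 + 6/25 = 81/25
  5 + 25/81 = 430/81
  3 + 81/430 = 1371/430
  2 + 430/1371 = 3172/1371
  12 + 1371/3172 = 39435/3172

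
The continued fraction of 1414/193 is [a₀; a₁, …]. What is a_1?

3

1414 = 7·193 + 63   →  a_0 = 7
193 = 3·63 + 4   →  a_1 = 3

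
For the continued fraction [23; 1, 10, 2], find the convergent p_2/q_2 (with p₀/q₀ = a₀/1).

263/11

Using pₖ = aₖpₖ₋₁ + pₖ₋₂, qₖ = aₖqₖ₋₁ + qₖ₋₂ (with p₋₁=1, p₋₂=0, q₋₁=0, q₋₂=1):
  k=0: a=23, p=23, q=1
  k=1: a=1, p=24, q=1
  k=2: a=10, p=263, q=11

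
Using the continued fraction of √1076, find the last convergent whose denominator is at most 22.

164/5

√1076 = [32; 1, 4, 16, 4, 1, 64, …] (period length 6).
Convergents:
  p_0/q_0 = 32/1
  p_1/q_1 = 33/1
  p_2/q_2 = 164/5
  p_3/q_3 = 2657/81
q_2 = 5 ≤ 22 < 81 = q_3, so the answer is 164/5.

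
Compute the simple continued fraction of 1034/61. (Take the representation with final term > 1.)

[16; 1, 19, 3]

1034 = 16*61 + 58
61 = 1*58 + 3
58 = 19*3 + 1
3 = 3*1 + 0  (stop)
So 1034/61 = [16; 1, 19, 3].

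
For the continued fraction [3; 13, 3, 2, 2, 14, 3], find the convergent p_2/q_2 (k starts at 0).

Using pₖ = aₖpₖ₋₁ + pₖ₋₂, qₖ = aₖqₖ₋₁ + qₖ₋₂ (with p₋₁=1, p₋₂=0, q₋₁=0, q₋₂=1):
  k=0: a=3, p=3, q=1
  k=1: a=13, p=40, q=13
  k=2: a=3, p=123, q=40

123/40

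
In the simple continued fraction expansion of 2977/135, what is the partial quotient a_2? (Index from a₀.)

2977 = 22·135 + 7   →  a_0 = 22
135 = 19·7 + 2   →  a_1 = 19
7 = 3·2 + 1   →  a_2 = 3

3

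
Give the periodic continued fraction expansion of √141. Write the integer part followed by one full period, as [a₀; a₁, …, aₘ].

a₀ = ⌊√141⌋ = 11.
With m₀=0, d₀=1 and mₖ₊₁ = dₖaₖ − mₖ, dₖ₊₁ = (n − mₖ₊₁²)/dₖ, aₖ₊₁ = ⌊(a₀+mₖ₊₁)/dₖ₊₁⌋:
  k=1: m=11, d=20, a=1
  k=2: m=9, d=3, a=6
  k=3: m=9, d=20, a=1
  k=4: m=11, d=1, a=22
d=1 and a=2a₀=22 at k=4, so the next step gives (m, d) = (11, 20) again — its k=1 value — and the period has length 4.

[11; 1, 6, 1, 22]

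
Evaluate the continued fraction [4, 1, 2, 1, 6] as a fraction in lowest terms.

128/27

Fold from the inside: start with 6/1.
  1 + 1/6 = 7/6
  2 + 6/7 = 20/7
  1 + 7/20 = 27/20
  4 + 20/27 = 128/27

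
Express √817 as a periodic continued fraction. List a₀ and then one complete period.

a₀ = ⌊√817⌋ = 28.
With m₀=0, d₀=1 and mₖ₊₁ = dₖaₖ − mₖ, dₖ₊₁ = (n − mₖ₊₁²)/dₖ, aₖ₊₁ = ⌊(a₀+mₖ₊₁)/dₖ₊₁⌋:
  k=1: m=28, d=33, a=1
  k=2: m=5, d=24, a=1
  k=3: m=19, d=19, a=2
  k=4: m=19, d=24, a=1
  k=5: m=5, d=33, a=1
  k=6: m=28, d=1, a=56
d=1 and a=2a₀=56 at k=6, so the next step gives (m, d) = (28, 33) again — its k=1 value — and the period has length 6.

[28; 1, 1, 2, 1, 1, 56]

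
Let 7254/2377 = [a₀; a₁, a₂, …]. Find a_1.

7254 = 3·2377 + 123   →  a_0 = 3
2377 = 19·123 + 40   →  a_1 = 19

19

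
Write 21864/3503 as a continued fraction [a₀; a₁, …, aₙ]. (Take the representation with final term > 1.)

[6; 4, 7, 9, 6, 2]

21864 = 6×3503 + 846
3503 = 4×846 + 119
846 = 7×119 + 13
119 = 9×13 + 2
13 = 6×2 + 1
2 = 2×1 + 0  (stop)
So 21864/3503 = [6; 4, 7, 9, 6, 2].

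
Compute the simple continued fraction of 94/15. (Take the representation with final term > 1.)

[6; 3, 1, 3]

94 = 6·15 + 4
15 = 3·4 + 3
4 = 1·3 + 1
3 = 3·1 + 0  (stop)
So 94/15 = [6; 3, 1, 3].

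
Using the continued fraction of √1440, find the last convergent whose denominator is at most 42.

721/19

√1440 = [37; 1, 17, 1, 74, …] (period length 4).
Convergents:
  p_0/q_0 = 37/1
  p_1/q_1 = 38/1
  p_2/q_2 = 683/18
  p_3/q_3 = 721/19
  p_4/q_4 = 54037/1424
q_3 = 19 ≤ 42 < 1424 = q_4, so the answer is 721/19.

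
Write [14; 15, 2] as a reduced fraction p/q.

436/31

Using pₖ = aₖpₖ₋₁ + pₖ₋₂ and qₖ = aₖqₖ₋₁ + qₖ₋₂:
  k=0: a=14, p=14, q=1
  k=1: a=15, p=211, q=15
  k=2: a=2, p=436, q=31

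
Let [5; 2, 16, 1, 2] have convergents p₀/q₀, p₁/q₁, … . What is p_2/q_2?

Using pₖ = aₖpₖ₋₁ + pₖ₋₂, qₖ = aₖqₖ₋₁ + qₖ₋₂ (with p₋₁=1, p₋₂=0, q₋₁=0, q₋₂=1):
  k=0: a=5, p=5, q=1
  k=1: a=2, p=11, q=2
  k=2: a=16, p=181, q=33

181/33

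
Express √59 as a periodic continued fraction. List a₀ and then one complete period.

a₀ = ⌊√59⌋ = 7.

[7; 1, 2, 7, 2, 1, 14]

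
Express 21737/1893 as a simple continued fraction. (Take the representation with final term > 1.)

[11; 2, 14, 16, 4]

21737 = 11×1893 + 914
1893 = 2×914 + 65
914 = 14×65 + 4
65 = 16×4 + 1
4 = 4×1 + 0  (stop)
So 21737/1893 = [11; 2, 14, 16, 4].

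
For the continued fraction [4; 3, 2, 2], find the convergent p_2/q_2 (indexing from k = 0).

Using pₖ = aₖpₖ₋₁ + pₖ₋₂, qₖ = aₖqₖ₋₁ + qₖ₋₂ (with p₋₁=1, p₋₂=0, q₋₁=0, q₋₂=1):
  k=0: a=4, p=4, q=1
  k=1: a=3, p=13, q=3
  k=2: a=2, p=30, q=7

30/7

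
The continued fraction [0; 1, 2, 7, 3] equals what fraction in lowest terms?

47/69

Fold from the inside: start with 3/1.
  7 + 1/3 = 22/3
  2 + 3/22 = 47/22
  1 + 22/47 = 69/47
  0 + 47/69 = 47/69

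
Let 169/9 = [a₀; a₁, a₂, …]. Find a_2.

3

169 = 18·9 + 7   →  a_0 = 18
9 = 1·7 + 2   →  a_1 = 1
7 = 3·2 + 1   →  a_2 = 3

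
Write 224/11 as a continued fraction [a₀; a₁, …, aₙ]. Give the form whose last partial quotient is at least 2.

224 = 20*11 + 4
11 = 2*4 + 3
4 = 1*3 + 1
3 = 3*1 + 0  (stop)
So 224/11 = [20; 2, 1, 3].

[20; 2, 1, 3]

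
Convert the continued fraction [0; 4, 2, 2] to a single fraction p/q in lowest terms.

Using pₖ = aₖpₖ₋₁ + pₖ₋₂ and qₖ = aₖqₖ₋₁ + qₖ₋₂:
  k=0: a=0, p=0, q=1
  k=1: a=4, p=1, q=4
  k=2: a=2, p=2, q=9
  k=3: a=2, p=5, q=22

5/22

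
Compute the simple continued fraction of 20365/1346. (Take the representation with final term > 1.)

20365 = 15·1346 + 175
1346 = 7·175 + 121
175 = 1·121 + 54
121 = 2·54 + 13
54 = 4·13 + 2
13 = 6·2 + 1
2 = 2·1 + 0  (stop)
So 20365/1346 = [15; 7, 1, 2, 4, 6, 2].

[15; 7, 1, 2, 4, 6, 2]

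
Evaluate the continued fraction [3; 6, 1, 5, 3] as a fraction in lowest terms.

409/130

Using pₖ = aₖpₖ₋₁ + pₖ₋₂ and qₖ = aₖqₖ₋₁ + qₖ₋₂:
  k=0: a=3, p=3, q=1
  k=1: a=6, p=19, q=6
  k=2: a=1, p=22, q=7
  k=3: a=5, p=129, q=41
  k=4: a=3, p=409, q=130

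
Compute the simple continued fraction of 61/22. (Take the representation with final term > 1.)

61 = 2*22 + 17
22 = 1*17 + 5
17 = 3*5 + 2
5 = 2*2 + 1
2 = 2*1 + 0  (stop)
So 61/22 = [2; 1, 3, 2, 2].

[2; 1, 3, 2, 2]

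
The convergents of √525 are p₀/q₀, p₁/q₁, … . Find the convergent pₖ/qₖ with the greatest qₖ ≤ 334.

6049/264

√525 = [22; 1, 10, 2, 10, 1, 44, …] (period length 6).
Convergents:
  p_0/q_0 = 22/1
  p_1/q_1 = 23/1
  p_2/q_2 = 252/11
  p_3/q_3 = 527/23
  p_4/q_4 = 5522/241
  p_5/q_5 = 6049/264
  p_6/q_6 = 271678/11857
q_5 = 264 ≤ 334 < 11857 = q_6, so the answer is 6049/264.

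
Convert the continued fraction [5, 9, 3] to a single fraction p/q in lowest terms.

Using pₖ = aₖpₖ₋₁ + pₖ₋₂ and qₖ = aₖqₖ₋₁ + qₖ₋₂:
  k=0: a=5, p=5, q=1
  k=1: a=9, p=46, q=9
  k=2: a=3, p=143, q=28

143/28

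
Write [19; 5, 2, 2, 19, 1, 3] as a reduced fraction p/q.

41766/2177

Using pₖ = aₖpₖ₋₁ + pₖ₋₂ and qₖ = aₖqₖ₋₁ + qₖ₋₂:
  k=0: a=19, p=19, q=1
  k=1: a=5, p=96, q=5
  k=2: a=2, p=211, q=11
  k=3: a=2, p=518, q=27
  k=4: a=19, p=10053, q=524
  k=5: a=1, p=10571, q=551
  k=6: a=3, p=41766, q=2177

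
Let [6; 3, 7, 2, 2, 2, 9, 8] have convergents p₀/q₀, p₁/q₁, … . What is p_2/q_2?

Using pₖ = aₖpₖ₋₁ + pₖ₋₂, qₖ = aₖqₖ₋₁ + qₖ₋₂ (with p₋₁=1, p₋₂=0, q₋₁=0, q₋₂=1):
  k=0: a=6, p=6, q=1
  k=1: a=3, p=19, q=3
  k=2: a=7, p=139, q=22

139/22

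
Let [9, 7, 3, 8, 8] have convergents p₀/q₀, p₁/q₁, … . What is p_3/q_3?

1672/183

Using pₖ = aₖpₖ₋₁ + pₖ₋₂, qₖ = aₖqₖ₋₁ + qₖ₋₂ (with p₋₁=1, p₋₂=0, q₋₁=0, q₋₂=1):
  k=0: a=9, p=9, q=1
  k=1: a=7, p=64, q=7
  k=2: a=3, p=201, q=22
  k=3: a=8, p=1672, q=183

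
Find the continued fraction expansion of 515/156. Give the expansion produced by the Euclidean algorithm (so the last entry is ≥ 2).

[3; 3, 3, 7, 2]

515 = 3·156 + 47
156 = 3·47 + 15
47 = 3·15 + 2
15 = 7·2 + 1
2 = 2·1 + 0  (stop)
So 515/156 = [3; 3, 3, 7, 2].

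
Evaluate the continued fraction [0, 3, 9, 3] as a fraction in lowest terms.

Fold from the inside: start with 3/1.
  9 + 1/3 = 28/3
  3 + 3/28 = 87/28
  0 + 28/87 = 28/87

28/87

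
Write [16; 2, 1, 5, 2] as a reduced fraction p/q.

Fold from the inside: start with 2/1.
  5 + 1/2 = 11/2
  1 + 2/11 = 13/11
  2 + 11/13 = 37/13
  16 + 13/37 = 605/37

605/37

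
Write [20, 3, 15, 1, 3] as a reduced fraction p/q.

Fold from the inside: start with 3/1.
  1 + 1/3 = 4/3
  15 + 3/4 = 63/4
  3 + 4/63 = 193/63
  20 + 63/193 = 3923/193

3923/193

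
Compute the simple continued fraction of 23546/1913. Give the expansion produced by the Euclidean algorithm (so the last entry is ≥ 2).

23546 = 12*1913 + 590
1913 = 3*590 + 143
590 = 4*143 + 18
143 = 7*18 + 17
18 = 1*17 + 1
17 = 17*1 + 0  (stop)
So 23546/1913 = [12; 3, 4, 7, 1, 17].

[12; 3, 4, 7, 1, 17]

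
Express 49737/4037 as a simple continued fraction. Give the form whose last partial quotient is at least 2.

[12; 3, 8, 5, 2, 4, 3]

49737 = 12×4037 + 1293
4037 = 3×1293 + 158
1293 = 8×158 + 29
158 = 5×29 + 13
29 = 2×13 + 3
13 = 4×3 + 1
3 = 3×1 + 0  (stop)
So 49737/4037 = [12; 3, 8, 5, 2, 4, 3].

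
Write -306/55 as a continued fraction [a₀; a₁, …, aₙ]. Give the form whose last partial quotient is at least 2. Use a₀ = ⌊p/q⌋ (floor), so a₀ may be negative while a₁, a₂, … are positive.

[-6; 2, 3, 2, 3]

-306 = -6*55 + 24
55 = 2*24 + 7
24 = 3*7 + 3
7 = 2*3 + 1
3 = 3*1 + 0  (stop)
So -306/55 = [-6; 2, 3, 2, 3].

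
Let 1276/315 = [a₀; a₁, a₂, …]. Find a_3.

1276 = 4·315 + 16   →  a_0 = 4
315 = 19·16 + 11   →  a_1 = 19
16 = 1·11 + 5   →  a_2 = 1
11 = 2·5 + 1   →  a_3 = 2

2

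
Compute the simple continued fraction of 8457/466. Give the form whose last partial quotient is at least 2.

[18; 6, 1, 3, 17]

8457 = 18*466 + 69
466 = 6*69 + 52
69 = 1*52 + 17
52 = 3*17 + 1
17 = 17*1 + 0  (stop)
So 8457/466 = [18; 6, 1, 3, 17].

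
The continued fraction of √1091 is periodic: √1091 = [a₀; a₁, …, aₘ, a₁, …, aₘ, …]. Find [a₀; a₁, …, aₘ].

a₀ = ⌊√1091⌋ = 33.
With m₀=0, d₀=1 and mₖ₊₁ = dₖaₖ − mₖ, dₖ₊₁ = (n − mₖ₊₁²)/dₖ, aₖ₊₁ = ⌊(a₀+mₖ₊₁)/dₖ₊₁⌋:
  k=1: m=33, d=2, a=33
  k=2: m=33, d=1, a=66
d=1 and a=2a₀=66 at k=2, so the next step gives (m, d) = (33, 2) again — its k=1 value — and the period has length 2.

[33; 33, 66]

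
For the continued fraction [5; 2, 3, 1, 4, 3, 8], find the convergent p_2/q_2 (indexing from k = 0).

38/7

Using pₖ = aₖpₖ₋₁ + pₖ₋₂, qₖ = aₖqₖ₋₁ + qₖ₋₂ (with p₋₁=1, p₋₂=0, q₋₁=0, q₋₂=1):
  k=0: a=5, p=5, q=1
  k=1: a=2, p=11, q=2
  k=2: a=3, p=38, q=7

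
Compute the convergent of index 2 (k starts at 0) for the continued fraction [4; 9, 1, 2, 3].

41/10

Using pₖ = aₖpₖ₋₁ + pₖ₋₂, qₖ = aₖqₖ₋₁ + qₖ₋₂ (with p₋₁=1, p₋₂=0, q₋₁=0, q₋₂=1):
  k=0: a=4, p=4, q=1
  k=1: a=9, p=37, q=9
  k=2: a=1, p=41, q=10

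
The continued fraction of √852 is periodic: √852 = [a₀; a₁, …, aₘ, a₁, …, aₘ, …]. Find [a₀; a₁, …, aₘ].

[29; 5, 3, 2, 4, 2, 3, 5, 58]

a₀ = ⌊√852⌋ = 29.
With m₀=0, d₀=1 and mₖ₊₁ = dₖaₖ − mₖ, dₖ₊₁ = (n − mₖ₊₁²)/dₖ, aₖ₊₁ = ⌊(a₀+mₖ₊₁)/dₖ₊₁⌋:
  k=1: m=29, d=11, a=5
  k=2: m=26, d=16, a=3
  k=3: m=22, d=23, a=2
  k=4: m=24, d=12, a=4
  k=5: m=24, d=23, a=2
  k=6: m=22, d=16, a=3
  k=7: m=26, d=11, a=5
  k=8: m=29, d=1, a=58
d=1 and a=2a₀=58 at k=8, so the next step gives (m, d) = (29, 11) again — its k=1 value — and the period has length 8.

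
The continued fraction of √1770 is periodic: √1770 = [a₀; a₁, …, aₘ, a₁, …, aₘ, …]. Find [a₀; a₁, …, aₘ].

a₀ = ⌊√1770⌋ = 42.
With m₀=0, d₀=1 and mₖ₊₁ = dₖaₖ − mₖ, dₖ₊₁ = (n − mₖ₊₁²)/dₖ, aₖ₊₁ = ⌊(a₀+mₖ₊₁)/dₖ₊₁⌋:
  k=1: m=42, d=6, a=14
  k=2: m=42, d=1, a=84
d=1 and a=2a₀=84 at k=2, so the next step gives (m, d) = (42, 6) again — its k=1 value — and the period has length 2.

[42; 14, 84]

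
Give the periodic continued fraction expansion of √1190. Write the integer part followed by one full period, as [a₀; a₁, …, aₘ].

[34; 2, 68]

a₀ = ⌊√1190⌋ = 34.
With m₀=0, d₀=1 and mₖ₊₁ = dₖaₖ − mₖ, dₖ₊₁ = (n − mₖ₊₁²)/dₖ, aₖ₊₁ = ⌊(a₀+mₖ₊₁)/dₖ₊₁⌋:
  k=1: m=34, d=34, a=2
  k=2: m=34, d=1, a=68
d=1 and a=2a₀=68 at k=2, so the next step gives (m, d) = (34, 34) again — its k=1 value — and the period has length 2.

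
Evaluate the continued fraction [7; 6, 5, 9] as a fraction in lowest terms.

Fold from the inside: start with 9/1.
  5 + 1/9 = 46/9
  6 + 9/46 = 285/46
  7 + 46/285 = 2041/285

2041/285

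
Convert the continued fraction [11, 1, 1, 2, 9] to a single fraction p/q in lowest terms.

Fold from the inside: start with 9/1.
  2 + 1/9 = 19/9
  1 + 9/19 = 28/19
  1 + 19/28 = 47/28
  11 + 28/47 = 545/47

545/47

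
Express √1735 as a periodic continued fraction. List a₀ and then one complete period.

[41; 1, 1, 1, 7, 1, 1, 1, 82]

a₀ = ⌊√1735⌋ = 41.
With m₀=0, d₀=1 and mₖ₊₁ = dₖaₖ − mₖ, dₖ₊₁ = (n − mₖ₊₁²)/dₖ, aₖ₊₁ = ⌊(a₀+mₖ₊₁)/dₖ₊₁⌋:
  k=1: m=41, d=54, a=1
  k=2: m=13, d=29, a=1
  k=3: m=16, d=51, a=1
  k=4: m=35, d=10, a=7
  k=5: m=35, d=51, a=1
  k=6: m=16, d=29, a=1
  k=7: m=13, d=54, a=1
  k=8: m=41, d=1, a=82
d=1 and a=2a₀=82 at k=8, so the next step gives (m, d) = (41, 54) again — its k=1 value — and the period has length 8.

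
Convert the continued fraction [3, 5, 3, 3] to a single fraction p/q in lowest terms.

169/53

Fold from the inside: start with 3/1.
  3 + 1/3 = 10/3
  5 + 3/10 = 53/10
  3 + 10/53 = 169/53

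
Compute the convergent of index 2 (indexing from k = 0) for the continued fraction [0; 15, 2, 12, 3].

Using pₖ = aₖpₖ₋₁ + pₖ₋₂, qₖ = aₖqₖ₋₁ + qₖ₋₂ (with p₋₁=1, p₋₂=0, q₋₁=0, q₋₂=1):
  k=0: a=0, p=0, q=1
  k=1: a=15, p=1, q=15
  k=2: a=2, p=2, q=31

2/31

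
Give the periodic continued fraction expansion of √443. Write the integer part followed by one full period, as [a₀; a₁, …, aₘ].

a₀ = ⌊√443⌋ = 21.
With m₀=0, d₀=1 and mₖ₊₁ = dₖaₖ − mₖ, dₖ₊₁ = (n − mₖ₊₁²)/dₖ, aₖ₊₁ = ⌊(a₀+mₖ₊₁)/dₖ₊₁⌋:
  k=1: m=21, d=2, a=21
  k=2: m=21, d=1, a=42
d=1 and a=2a₀=42 at k=2, so the next step gives (m, d) = (21, 2) again — its k=1 value — and the period has length 2.

[21; 21, 42]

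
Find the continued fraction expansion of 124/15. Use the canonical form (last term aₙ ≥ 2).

124 = 8·15 + 4
15 = 3·4 + 3
4 = 1·3 + 1
3 = 3·1 + 0  (stop)
So 124/15 = [8; 3, 1, 3].

[8; 3, 1, 3]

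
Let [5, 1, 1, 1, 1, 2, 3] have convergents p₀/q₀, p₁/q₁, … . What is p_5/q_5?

Using pₖ = aₖpₖ₋₁ + pₖ₋₂, qₖ = aₖqₖ₋₁ + qₖ₋₂ (with p₋₁=1, p₋₂=0, q₋₁=0, q₋₂=1):
  k=0: a=5, p=5, q=1
  k=1: a=1, p=6, q=1
  k=2: a=1, p=11, q=2
  k=3: a=1, p=17, q=3
  k=4: a=1, p=28, q=5
  k=5: a=2, p=73, q=13

73/13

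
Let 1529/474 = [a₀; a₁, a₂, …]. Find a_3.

1529 = 3·474 + 107   →  a_0 = 3
474 = 4·107 + 46   →  a_1 = 4
107 = 2·46 + 15   →  a_2 = 2
46 = 3·15 + 1   →  a_3 = 3

3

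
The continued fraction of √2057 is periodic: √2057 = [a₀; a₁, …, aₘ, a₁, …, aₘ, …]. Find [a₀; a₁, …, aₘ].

a₀ = ⌊√2057⌋ = 45.
With m₀=0, d₀=1 and mₖ₊₁ = dₖaₖ − mₖ, dₖ₊₁ = (n − mₖ₊₁²)/dₖ, aₖ₊₁ = ⌊(a₀+mₖ₊₁)/dₖ₊₁⌋:
  k=1: m=45, d=32, a=2
  k=2: m=19, d=53, a=1
  k=3: m=34, d=17, a=4
  k=4: m=34, d=53, a=1
  k=5: m=19, d=32, a=2
  k=6: m=45, d=1, a=90
d=1 and a=2a₀=90 at k=6, so the next step gives (m, d) = (45, 32) again — its k=1 value — and the period has length 6.

[45; 2, 1, 4, 1, 2, 90]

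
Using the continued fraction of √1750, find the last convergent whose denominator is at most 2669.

104959/2509

√1750 = [41; 1, 4, 1, 82, …] (period length 4).
Convergents:
  p_0/q_0 = 41/1
  p_1/q_1 = 42/1
  p_2/q_2 = 209/5
  p_3/q_3 = 251/6
  p_4/q_4 = 20791/497
  p_5/q_5 = 21042/503
  p_6/q_6 = 104959/2509
  p_7/q_7 = 126001/3012
q_6 = 2509 ≤ 2669 < 3012 = q_7, so the answer is 104959/2509.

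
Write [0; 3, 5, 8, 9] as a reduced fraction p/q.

Fold from the inside: start with 9/1.
  8 + 1/9 = 73/9
  5 + 9/73 = 374/73
  3 + 73/374 = 1195/374
  0 + 374/1195 = 374/1195

374/1195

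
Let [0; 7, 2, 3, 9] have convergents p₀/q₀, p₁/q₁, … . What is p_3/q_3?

Using pₖ = aₖpₖ₋₁ + pₖ₋₂, qₖ = aₖqₖ₋₁ + qₖ₋₂ (with p₋₁=1, p₋₂=0, q₋₁=0, q₋₂=1):
  k=0: a=0, p=0, q=1
  k=1: a=7, p=1, q=7
  k=2: a=2, p=2, q=15
  k=3: a=3, p=7, q=52

7/52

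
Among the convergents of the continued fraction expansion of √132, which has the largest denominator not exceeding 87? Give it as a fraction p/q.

517/45

√132 = [11; 2, 22, …] (period length 2).
Convergents:
  p_0/q_0 = 11/1
  p_1/q_1 = 23/2
  p_2/q_2 = 517/45
  p_3/q_3 = 1057/92
q_2 = 45 ≤ 87 < 92 = q_3, so the answer is 517/45.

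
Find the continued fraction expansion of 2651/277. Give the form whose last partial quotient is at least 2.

2651 = 9×277 + 158
277 = 1×158 + 119
158 = 1×119 + 39
119 = 3×39 + 2
39 = 19×2 + 1
2 = 2×1 + 0  (stop)
So 2651/277 = [9; 1, 1, 3, 19, 2].

[9; 1, 1, 3, 19, 2]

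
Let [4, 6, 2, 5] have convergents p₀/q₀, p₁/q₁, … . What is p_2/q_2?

54/13

Using pₖ = aₖpₖ₋₁ + pₖ₋₂, qₖ = aₖqₖ₋₁ + qₖ₋₂ (with p₋₁=1, p₋₂=0, q₋₁=0, q₋₂=1):
  k=0: a=4, p=4, q=1
  k=1: a=6, p=25, q=6
  k=2: a=2, p=54, q=13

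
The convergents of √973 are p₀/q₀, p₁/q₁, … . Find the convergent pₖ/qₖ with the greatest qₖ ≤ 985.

15035/482

√973 = [31; 5, 5, 2, 8, 2, 5, 5, 62, …] (period length 8).
Convergents:
  p_0/q_0 = 31/1
  p_1/q_1 = 156/5
  p_2/q_2 = 811/26
  p_3/q_3 = 1778/57
  p_4/q_4 = 15035/482
  p_5/q_5 = 31848/1021
q_4 = 482 ≤ 985 < 1021 = q_5, so the answer is 15035/482.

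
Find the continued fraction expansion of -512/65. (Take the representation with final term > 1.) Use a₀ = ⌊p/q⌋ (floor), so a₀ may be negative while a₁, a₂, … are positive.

-512 = -8×65 + 8
65 = 8×8 + 1
8 = 8×1 + 0  (stop)
So -512/65 = [-8; 8, 8].

[-8; 8, 8]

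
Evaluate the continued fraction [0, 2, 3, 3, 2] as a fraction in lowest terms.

23/53

Fold from the inside: start with 2/1.
  3 + 1/2 = 7/2
  3 + 2/7 = 23/7
  2 + 7/23 = 53/23
  0 + 23/53 = 23/53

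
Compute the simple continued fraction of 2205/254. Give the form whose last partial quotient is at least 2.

[8; 1, 2, 7, 2, 1, 3]

2205 = 8*254 + 173
254 = 1*173 + 81
173 = 2*81 + 11
81 = 7*11 + 4
11 = 2*4 + 3
4 = 1*3 + 1
3 = 3*1 + 0  (stop)
So 2205/254 = [8; 1, 2, 7, 2, 1, 3].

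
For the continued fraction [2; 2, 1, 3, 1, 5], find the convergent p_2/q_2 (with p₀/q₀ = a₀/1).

7/3

Using pₖ = aₖpₖ₋₁ + pₖ₋₂, qₖ = aₖqₖ₋₁ + qₖ₋₂ (with p₋₁=1, p₋₂=0, q₋₁=0, q₋₂=1):
  k=0: a=2, p=2, q=1
  k=1: a=2, p=5, q=2
  k=2: a=1, p=7, q=3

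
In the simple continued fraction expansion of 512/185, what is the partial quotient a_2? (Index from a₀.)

512 = 2·185 + 142   →  a_0 = 2
185 = 1·142 + 43   →  a_1 = 1
142 = 3·43 + 13   →  a_2 = 3

3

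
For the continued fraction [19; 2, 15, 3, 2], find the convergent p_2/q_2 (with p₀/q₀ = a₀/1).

604/31

Using pₖ = aₖpₖ₋₁ + pₖ₋₂, qₖ = aₖqₖ₋₁ + qₖ₋₂ (with p₋₁=1, p₋₂=0, q₋₁=0, q₋₂=1):
  k=0: a=19, p=19, q=1
  k=1: a=2, p=39, q=2
  k=2: a=15, p=604, q=31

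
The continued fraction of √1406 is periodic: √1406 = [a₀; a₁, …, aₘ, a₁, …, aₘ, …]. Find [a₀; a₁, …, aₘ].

[37; 2, 74]

a₀ = ⌊√1406⌋ = 37.
With m₀=0, d₀=1 and mₖ₊₁ = dₖaₖ − mₖ, dₖ₊₁ = (n − mₖ₊₁²)/dₖ, aₖ₊₁ = ⌊(a₀+mₖ₊₁)/dₖ₊₁⌋:
  k=1: m=37, d=37, a=2
  k=2: m=37, d=1, a=74
d=1 and a=2a₀=74 at k=2, so the next step gives (m, d) = (37, 37) again — its k=1 value — and the period has length 2.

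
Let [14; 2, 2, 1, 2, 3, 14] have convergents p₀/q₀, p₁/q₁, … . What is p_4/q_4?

274/19

Using pₖ = aₖpₖ₋₁ + pₖ₋₂, qₖ = aₖqₖ₋₁ + qₖ₋₂ (with p₋₁=1, p₋₂=0, q₋₁=0, q₋₂=1):
  k=0: a=14, p=14, q=1
  k=1: a=2, p=29, q=2
  k=2: a=2, p=72, q=5
  k=3: a=1, p=101, q=7
  k=4: a=2, p=274, q=19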